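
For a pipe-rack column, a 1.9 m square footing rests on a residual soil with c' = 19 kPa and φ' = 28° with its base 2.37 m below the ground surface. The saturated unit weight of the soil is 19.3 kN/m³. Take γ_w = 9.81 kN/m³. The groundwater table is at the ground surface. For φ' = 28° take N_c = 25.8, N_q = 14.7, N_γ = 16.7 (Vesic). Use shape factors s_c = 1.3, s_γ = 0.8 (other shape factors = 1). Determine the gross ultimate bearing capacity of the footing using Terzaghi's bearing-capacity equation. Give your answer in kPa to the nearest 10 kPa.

q_ult ≈ 1090 kPa

Water table at ground surface, so effective unit weight γ' = 19.3 − 9.81 = 9.49 kN/m³ is used throughout; overburden q = 9.49 × 2.37 = 22.491 kPa; the same γ' applies in the ½γBN_γ term.
Cohesion term c·N_c·s_c = 19 × 25.8 × 1.3 = 637.26 kPa; surcharge term q·N_q = 22.491 × 14.7 = 330.62 kPa; self-weight term 0.5·γ·B·N_γ·s_γ = 0.5 × 9.49 × 1.9 × 16.7 × 0.8 = 120.45 kPa.
q_ult = 637.26 + 330.62 + 120.45 = 1088.3 kPa.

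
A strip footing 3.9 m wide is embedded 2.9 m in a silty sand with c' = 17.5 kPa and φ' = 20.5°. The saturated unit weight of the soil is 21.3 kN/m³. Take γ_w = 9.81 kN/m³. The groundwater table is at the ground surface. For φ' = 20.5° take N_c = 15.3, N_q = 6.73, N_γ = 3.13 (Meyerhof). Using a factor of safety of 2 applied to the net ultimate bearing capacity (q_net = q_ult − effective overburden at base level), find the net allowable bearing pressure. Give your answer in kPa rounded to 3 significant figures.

Water table at ground surface, so effective unit weight γ' = 21.3 − 9.81 = 11.49 kN/m³ is used throughout; overburden q = 11.49 × 2.9 = 33.321 kPa; the same γ' applies in the ½γBN_γ term.
Cohesion term c·N_c = 17.5 × 15.3 = 267.75 kPa; surcharge term q·N_q = 33.321 × 6.73 = 224.25 kPa; self-weight term 0.5·γ·B·N_γ = 0.5 × 11.49 × 3.9 × 3.13 = 70.129 kPa.
q_ult = 267.75 + 224.25 + 70.129 = 562.13 kPa.
Net ultimate: q_net = 562.13 − 33.321 = 528.81 kPa.
q_all(net) = 528.81 / 2 = 264.4 kPa.

q_all(net) ≈ 264 kPa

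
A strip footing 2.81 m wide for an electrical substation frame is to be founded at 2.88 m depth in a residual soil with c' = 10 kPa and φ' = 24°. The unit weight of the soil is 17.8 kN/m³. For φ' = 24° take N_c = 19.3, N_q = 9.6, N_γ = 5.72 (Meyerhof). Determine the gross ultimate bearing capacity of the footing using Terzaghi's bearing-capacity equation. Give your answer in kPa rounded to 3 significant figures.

q_ult ≈ 828 kPa

Effective surcharge at the founding depth q = γ·D_f = 17.8 × 2.88 = 51.264 kPa.
q_ult = c·N_c + q·N_q + 0.5·γ·B·N_γ
     = 10 × 19.3 + 51.264 × 9.6 + 0.5 × 17.8 × 2.81 × 5.72
     = 193 + 492.13 + 143.05 = 828.19 kPa.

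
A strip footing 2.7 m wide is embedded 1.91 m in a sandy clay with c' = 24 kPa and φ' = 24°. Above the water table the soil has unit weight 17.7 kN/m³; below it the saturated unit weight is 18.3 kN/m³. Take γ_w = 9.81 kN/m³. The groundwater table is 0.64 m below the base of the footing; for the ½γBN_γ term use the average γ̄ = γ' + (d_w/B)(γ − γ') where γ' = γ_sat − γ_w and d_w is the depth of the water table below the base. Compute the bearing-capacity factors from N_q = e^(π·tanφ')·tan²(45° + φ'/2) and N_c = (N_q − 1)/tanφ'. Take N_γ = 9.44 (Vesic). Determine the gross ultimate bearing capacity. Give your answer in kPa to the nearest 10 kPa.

tan24° = 0.4452, so N_q = e^(π×0.4452)·tan²(57°) = 4.05 × 2.371 = 9.6.
N_c = (9.6 − 1)/tan24° = 19.32.
Overburden at base level: q = 17.7 × 1.91 = 33.807 kPa.
The water table is 0.64 m below the base (< B = 2.7 m), so the ½γBN_γ term uses γ̄ = γ' + (d_w/B)(γ − γ') = 8.49 + (0.64/2.7)(17.7 − 8.49) = 10.673 kN/m³.
Cohesion term c·N_c = 24 × 19.324 = 463.76 kPa; surcharge term q·N_q = 33.807 × 9.6034 = 324.66 kPa; self-weight term 0.5·γ·B·N_γ = 0.5 × 10.673 × 2.7 × 9.44 = 136.02 kPa.
q_ult = 463.76 + 324.66 + 136.02 = 924.45 kPa.

q_ult ≈ 920 kPa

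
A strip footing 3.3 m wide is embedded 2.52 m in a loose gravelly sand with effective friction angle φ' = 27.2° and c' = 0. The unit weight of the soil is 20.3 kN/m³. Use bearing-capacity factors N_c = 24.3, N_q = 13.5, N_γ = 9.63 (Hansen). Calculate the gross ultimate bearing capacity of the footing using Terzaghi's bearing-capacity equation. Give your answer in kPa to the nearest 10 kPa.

q = γ·D_f = 20.3 × 2.52 = 51.156 kPa.
q·N_q = 51.156 × 13.5 = 690.61 kPa
0.5·γ·B·N_γ = 0.5 × 20.3 × 3.3 × 9.63 = 322.56 kPa
q_ult = 690.61 + 322.56 = 1013.2 kPa.

q_ult ≈ 1010 kPa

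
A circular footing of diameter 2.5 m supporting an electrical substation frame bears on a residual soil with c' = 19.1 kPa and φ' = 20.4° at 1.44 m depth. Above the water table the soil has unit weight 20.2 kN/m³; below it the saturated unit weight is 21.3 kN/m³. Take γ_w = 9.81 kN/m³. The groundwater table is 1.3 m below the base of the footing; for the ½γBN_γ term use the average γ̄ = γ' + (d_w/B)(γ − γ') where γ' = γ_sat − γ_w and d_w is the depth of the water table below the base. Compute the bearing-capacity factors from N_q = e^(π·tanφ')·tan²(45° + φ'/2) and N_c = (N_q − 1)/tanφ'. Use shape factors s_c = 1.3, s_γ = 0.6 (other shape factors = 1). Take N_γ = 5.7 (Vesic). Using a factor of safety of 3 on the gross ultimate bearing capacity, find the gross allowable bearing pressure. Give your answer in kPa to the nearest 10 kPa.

q_all ≈ 210 kPa

N_q = e^(π·tan20.4°)·tan²(55.2°) = 6.66; N_c = (N_q − 1)/tanφ' = 15.22.
q = γ·D_f = 20.2 × 1.44 = 29.088 kPa.
γ' = 11.49 kN/m³; averaging over the depth B below the base, γ̄ = γ' + (d_w/B)(γ − γ') = 16.019 kN/m³.
c·N_c·s_c = 19.1 × 15.217 × 1.3 = 377.83 kPa
q·N_q = 29.088 × 6.6591 = 193.7 kPa
0.5·γ·B·N_γ·s_γ = 0.5 × 16.019 × 2.5 × 5.7 × 0.6 = 68.482 kPa
q_ult = 377.83 + 193.7 + 68.482 = 640.02 kPa.
q_all = 640.02 / 3 = 213.34 kPa.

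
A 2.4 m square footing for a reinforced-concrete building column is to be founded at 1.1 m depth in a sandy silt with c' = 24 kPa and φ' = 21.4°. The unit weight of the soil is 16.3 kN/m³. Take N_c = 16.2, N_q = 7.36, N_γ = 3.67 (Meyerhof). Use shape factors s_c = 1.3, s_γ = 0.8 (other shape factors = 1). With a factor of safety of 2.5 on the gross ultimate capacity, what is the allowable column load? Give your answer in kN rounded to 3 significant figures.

Overburden at base level: q = 16.3 × 1.1 = 17.93 kPa.
Cohesion term c·N_c·s_c = 24 × 16.2 × 1.3 = 505.44 kPa; surcharge term q·N_q = 17.93 × 7.36 = 131.96 kPa; self-weight term 0.5·γ·B·N_γ·s_γ = 0.5 × 16.3 × 2.4 × 3.67 × 0.8 = 57.428 kPa.
q_ult = 505.44 + 131.96 + 57.428 = 694.83 kPa.
Gross allowable pressure q_all = 694.83 / 2.5 = 277.93 kPa.
Footing area = 5.76 m², so allowable column load = 277.93 × 5.76 = 1600.9 kN.

P_all ≈ 1600 kN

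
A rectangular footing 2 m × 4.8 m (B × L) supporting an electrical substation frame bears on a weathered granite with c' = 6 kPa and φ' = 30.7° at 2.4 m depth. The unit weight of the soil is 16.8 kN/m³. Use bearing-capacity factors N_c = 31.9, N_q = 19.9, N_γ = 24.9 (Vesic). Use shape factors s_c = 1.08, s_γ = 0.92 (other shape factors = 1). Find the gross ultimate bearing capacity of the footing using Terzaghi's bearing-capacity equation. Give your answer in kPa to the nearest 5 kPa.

Effective surcharge at the founding depth q = γ·D_f = 16.8 × 2.4 = 40.32 kPa.
q_ult = c·N_c·s_c + q·N_q + 0.5·γ·B·N_γ·s_γ
     = 6 × 31.9 × 1.08 + 40.32 × 19.9 + 0.5 × 16.8 × 2 × 24.9 × 0.92
     = 206.71 + 802.37 + 384.85 = 1393.9 kPa.

q_ult ≈ 1395 kPa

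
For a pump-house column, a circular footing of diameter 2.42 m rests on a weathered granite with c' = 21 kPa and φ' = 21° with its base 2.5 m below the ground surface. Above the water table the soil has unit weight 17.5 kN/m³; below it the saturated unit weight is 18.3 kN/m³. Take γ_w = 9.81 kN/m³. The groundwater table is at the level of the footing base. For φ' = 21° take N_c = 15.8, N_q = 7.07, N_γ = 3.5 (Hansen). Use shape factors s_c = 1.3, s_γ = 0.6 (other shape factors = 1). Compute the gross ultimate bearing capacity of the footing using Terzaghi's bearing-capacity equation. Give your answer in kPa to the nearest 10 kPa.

Effective surcharge at the founding depth q = γ·D_f = 17.5 × 2.5 = 43.75 kPa.
The water table coincides with the base, so in the self-weight term γ → γ' = 8.49 kN/m³.
q_ult = c·N_c·s_c + q·N_q + 0.5·γ·B·N_γ·s_γ
     = 21 × 15.8 × 1.3 + 43.75 × 7.07 + 0.5 × 8.49 × 2.42 × 3.5 × 0.6
     = 431.34 + 309.31 + 21.573 = 762.23 kPa.

q_ult ≈ 760 kPa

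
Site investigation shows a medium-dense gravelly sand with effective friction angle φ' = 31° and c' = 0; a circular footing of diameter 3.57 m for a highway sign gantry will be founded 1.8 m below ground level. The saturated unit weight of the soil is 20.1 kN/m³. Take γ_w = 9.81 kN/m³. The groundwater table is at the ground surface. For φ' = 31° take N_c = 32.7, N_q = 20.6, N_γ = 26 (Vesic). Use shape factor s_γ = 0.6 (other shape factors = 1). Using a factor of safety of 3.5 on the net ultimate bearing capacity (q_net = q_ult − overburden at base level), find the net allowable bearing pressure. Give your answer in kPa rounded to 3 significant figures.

q_all(net) ≈ 186 kPa

With the water table at the surface the whole profile is submerged: γ' = 20.1 − 9.81 = 10.29 kN/m³, so q = γ'·D_f = 18.522 kPa; the same γ' applies in the ½γBN_γ term.
q_ult = q·N_q + 0.5·γ·B·N_γ·s_γ
     = 18.522 × 20.6 + 0.5 × 10.29 × 3.57 × 26 × 0.6
     = 381.55 + 286.54 = 668.09 kPa.
q_net = 668.09 − 18.522 = 649.57 kPa.
q_all(net) = 649.57 / 3.5 = 185.59 kPa.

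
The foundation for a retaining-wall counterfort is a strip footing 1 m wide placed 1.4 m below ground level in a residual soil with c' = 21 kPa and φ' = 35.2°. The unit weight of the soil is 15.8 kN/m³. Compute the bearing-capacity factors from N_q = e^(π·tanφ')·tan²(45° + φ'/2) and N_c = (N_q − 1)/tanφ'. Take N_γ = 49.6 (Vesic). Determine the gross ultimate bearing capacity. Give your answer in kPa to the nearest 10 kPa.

q_ult ≈ 2130 kPa

tan35.2° = 0.7054, so N_q = e^(π×0.7054)·tan²(62.6°) = 9.172 × 3.722 = 34.14.
N_c = (34.14 − 1)/tan35.2° = 46.97.
Overburden at base level: q = 15.8 × 1.4 = 22.12 kPa.
Cohesion term c·N_c = 21 × 46.973 = 986.44 kPa; surcharge term q·N_q = 22.12 × 34.136 = 755.09 kPa; self-weight term 0.5·γ·B·N_γ = 0.5 × 15.8 × 1 × 49.6 = 391.84 kPa.
q_ult = 986.44 + 755.09 + 391.84 = 2133.4 kPa.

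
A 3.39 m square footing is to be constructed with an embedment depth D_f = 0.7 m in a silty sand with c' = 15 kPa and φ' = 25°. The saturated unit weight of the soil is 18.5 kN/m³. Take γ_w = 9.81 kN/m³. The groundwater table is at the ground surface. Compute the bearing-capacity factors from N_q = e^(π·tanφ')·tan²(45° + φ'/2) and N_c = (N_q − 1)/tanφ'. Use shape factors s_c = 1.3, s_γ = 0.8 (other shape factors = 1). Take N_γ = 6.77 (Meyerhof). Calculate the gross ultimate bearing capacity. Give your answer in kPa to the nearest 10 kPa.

q_ult ≈ 550 kPa

tan25° = 0.4663, so N_q = e^(π×0.4663)·tan²(57.5°) = 4.327 × 2.464 = 10.66.
N_c = (10.66 − 1)/tan25° = 20.72.
γ' = 18.5 − 9.81 = 8.69 kN/m³ (submerged throughout). q = 8.69 × 0.7 = 6.083 kPa; the same γ' applies in the ½γBN_γ term.
c·N_c·s_c = 15 × 20.721 × 1.3 = 404.05 kPa
q·N_q = 6.083 × 10.662 = 64.858 kPa
0.5·γ·B·N_γ·s_γ = 0.5 × 8.69 × 3.39 × 6.77 × 0.8 = 79.775 kPa
q_ult = 404.05 + 64.858 + 79.775 = 548.68 kPa.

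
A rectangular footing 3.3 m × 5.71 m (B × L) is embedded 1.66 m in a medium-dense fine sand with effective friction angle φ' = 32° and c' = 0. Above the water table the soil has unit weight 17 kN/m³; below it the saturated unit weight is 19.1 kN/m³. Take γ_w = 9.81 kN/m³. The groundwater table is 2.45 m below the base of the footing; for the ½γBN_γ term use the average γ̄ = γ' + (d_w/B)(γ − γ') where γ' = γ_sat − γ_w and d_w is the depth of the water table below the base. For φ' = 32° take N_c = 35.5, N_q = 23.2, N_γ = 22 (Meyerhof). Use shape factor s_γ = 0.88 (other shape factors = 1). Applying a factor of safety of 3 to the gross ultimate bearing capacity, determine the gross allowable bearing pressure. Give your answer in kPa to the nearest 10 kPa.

Effective surcharge at the founding depth q = γ·D_f = 17 × 1.66 = 28.22 kPa.
With d_w = 2.45 m < B, γ̄ = 9.29 + (2.45/3.3) × (17 − 9.29) = 15.014 kN/m³.
q_ult = q·N_q + 0.5·γ·B·N_γ·s_γ
     = 28.22 × 23.2 + 0.5 × 15.014 × 3.3 × 22 × 0.88
     = 654.7 + 479.61 = 1134.3 kPa.
q_all = q_ult / FS = 1134.3 / 3 = 378.1 kPa.

q_all ≈ 380 kPa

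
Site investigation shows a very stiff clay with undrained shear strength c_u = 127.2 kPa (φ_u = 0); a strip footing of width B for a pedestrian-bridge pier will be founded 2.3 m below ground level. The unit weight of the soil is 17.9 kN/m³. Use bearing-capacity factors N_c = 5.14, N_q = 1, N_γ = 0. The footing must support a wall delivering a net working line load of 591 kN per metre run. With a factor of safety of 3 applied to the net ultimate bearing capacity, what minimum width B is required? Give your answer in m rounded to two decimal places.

B = 2.71 m

Overburden at base level: q = 17.9 × 2.3 = 41.17 kPa.
Cohesion term c·N_c = 127.2 × 5.14 = 653.81 kPa; surcharge term q·N_q = 41.17 × 1 = 41.17 kPa.
q_ult = 653.81 + 41.17 = 694.98 kPa.
For φ = 0 the ½γBN_γ term vanishes, so q_ult is independent of B. q_net = 694.98 − 41.17 = 653.81 kPa; q_all(net) = 653.81/3 = 217.94 kPa.
Required width B = w / q_all(net) = 591 / 217.94 = 2.712 m.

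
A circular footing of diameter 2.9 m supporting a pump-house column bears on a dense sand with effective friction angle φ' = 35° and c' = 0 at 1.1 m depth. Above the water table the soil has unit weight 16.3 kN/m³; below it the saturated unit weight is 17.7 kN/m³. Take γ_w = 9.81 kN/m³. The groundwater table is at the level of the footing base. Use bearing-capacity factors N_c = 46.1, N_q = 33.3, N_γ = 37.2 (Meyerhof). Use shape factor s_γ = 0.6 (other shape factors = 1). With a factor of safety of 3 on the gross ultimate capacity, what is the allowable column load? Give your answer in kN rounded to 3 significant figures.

Effective surcharge at the founding depth q = γ·D_f = 16.3 × 1.1 = 17.93 kPa.
The water table coincides with the base, so in the self-weight term γ → γ' = 7.89 kN/m³.
q_ult = q·N_q + 0.5·γ·B·N_γ·s_γ
     = 17.93 × 33.3 + 0.5 × 7.89 × 2.9 × 37.2 × 0.6
     = 597.07 + 255.35 = 852.42 kPa.
Gross allowable pressure q_all = 852.42 / 3 = 284.14 kPa.
Footing area = 6.6052 m², so allowable column load = 284.14 × 6.6052 = 1876.8 kN.

P_all ≈ 1880 kN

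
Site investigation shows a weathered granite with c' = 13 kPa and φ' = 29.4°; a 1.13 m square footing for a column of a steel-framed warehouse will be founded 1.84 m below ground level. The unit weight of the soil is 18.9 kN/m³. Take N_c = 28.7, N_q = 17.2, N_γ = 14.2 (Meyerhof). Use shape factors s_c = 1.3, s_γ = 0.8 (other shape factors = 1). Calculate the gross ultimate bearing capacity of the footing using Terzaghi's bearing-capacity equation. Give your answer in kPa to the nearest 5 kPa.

Effective surcharge at the founding depth q = γ·D_f = 18.9 × 1.84 = 34.776 kPa.
q_ult = c·N_c·s_c + q·N_q + 0.5·γ·B·N_γ·s_γ
     = 13 × 28.7 × 1.3 + 34.776 × 17.2 + 0.5 × 18.9 × 1.13 × 14.2 × 0.8
     = 485.03 + 598.15 + 121.31 = 1204.5 kPa.

q_ult ≈ 1205 kPa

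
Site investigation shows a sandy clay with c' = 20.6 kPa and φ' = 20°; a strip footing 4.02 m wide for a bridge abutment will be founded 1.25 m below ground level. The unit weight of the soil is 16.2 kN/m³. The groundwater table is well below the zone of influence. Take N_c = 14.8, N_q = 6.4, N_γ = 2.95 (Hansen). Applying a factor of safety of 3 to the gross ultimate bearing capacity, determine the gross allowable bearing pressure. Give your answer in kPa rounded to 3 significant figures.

q_all ≈ 177 kPa

Overburden at base level: q = 16.2 × 1.25 = 20.25 kPa.
Cohesion term c·N_c = 20.6 × 14.8 = 304.88 kPa; surcharge term q·N_q = 20.25 × 6.4 = 129.6 kPa; self-weight term 0.5·γ·B·N_γ = 0.5 × 16.2 × 4.02 × 2.95 = 96.058 kPa.
q_ult = 304.88 + 129.6 + 96.058 = 530.54 kPa.
q_all = q_ult / FS = 530.54 / 3 = 176.85 kPa.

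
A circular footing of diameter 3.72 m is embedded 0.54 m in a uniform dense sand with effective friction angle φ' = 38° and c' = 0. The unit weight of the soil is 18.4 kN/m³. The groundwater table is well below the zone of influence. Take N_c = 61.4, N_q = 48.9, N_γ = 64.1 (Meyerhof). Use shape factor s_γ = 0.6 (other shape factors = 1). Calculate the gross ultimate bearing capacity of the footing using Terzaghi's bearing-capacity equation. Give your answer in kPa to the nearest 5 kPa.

q_ult ≈ 1800 kPa

Overburden at base level: q = 18.4 × 0.54 = 9.936 kPa.
Surcharge term q·N_q = 9.936 × 48.9 = 485.87 kPa; self-weight term 0.5·γ·B·N_γ·s_γ = 0.5 × 18.4 × 3.72 × 64.1 × 0.6 = 1316.3 kPa.
q_ult = 485.87 + 1316.3 = 1802.1 kPa.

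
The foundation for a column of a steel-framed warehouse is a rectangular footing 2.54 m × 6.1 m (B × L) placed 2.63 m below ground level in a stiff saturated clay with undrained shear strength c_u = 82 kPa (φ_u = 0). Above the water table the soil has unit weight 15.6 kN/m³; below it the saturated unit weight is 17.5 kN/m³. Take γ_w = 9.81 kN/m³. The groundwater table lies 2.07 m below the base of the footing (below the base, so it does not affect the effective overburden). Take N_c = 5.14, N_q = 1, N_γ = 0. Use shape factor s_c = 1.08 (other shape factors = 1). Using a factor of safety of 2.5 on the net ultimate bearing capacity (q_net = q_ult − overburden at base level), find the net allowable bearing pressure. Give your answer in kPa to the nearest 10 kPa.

q_all(net) ≈ 180 kPa

q = γ·D_f = 15.6 × 2.63 = 41.028 kPa.
c·N_c·s_c = 82 × 5.14 × 1.08 = 455.2 kPa
q·N_q = 41.028 × 1 = 41.028 kPa
q_ult = 455.2 + 41.028 = 496.23 kPa.
q_net = 496.23 − 41.028 = 455.2 kPa.
q_all(net) = 455.2 / 2.5 = 182.08 kPa.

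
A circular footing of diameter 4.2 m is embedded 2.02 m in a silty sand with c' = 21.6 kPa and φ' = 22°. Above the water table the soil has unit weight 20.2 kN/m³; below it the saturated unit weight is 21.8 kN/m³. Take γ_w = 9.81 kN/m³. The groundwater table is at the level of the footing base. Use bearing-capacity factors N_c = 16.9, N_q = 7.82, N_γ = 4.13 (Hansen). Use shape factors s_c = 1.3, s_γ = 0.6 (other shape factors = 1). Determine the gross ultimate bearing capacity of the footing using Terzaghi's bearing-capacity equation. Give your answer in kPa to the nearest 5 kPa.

q = γ·D_f = 20.2 × 2.02 = 40.804 kPa.
For the ½γBN_γ term take γ' = 21.8 − 9.81 = 11.99 kN/m³ (soil below base is submerged).
c·N_c·s_c = 21.6 × 16.9 × 1.3 = 474.55 kPa
q·N_q = 40.804 × 7.82 = 319.09 kPa
0.5·γ·B·N_γ·s_γ = 0.5 × 11.99 × 4.2 × 4.13 × 0.6 = 62.394 kPa
q_ult = 474.55 + 319.09 + 62.394 = 856.03 kPa.

q_ult ≈ 855 kPa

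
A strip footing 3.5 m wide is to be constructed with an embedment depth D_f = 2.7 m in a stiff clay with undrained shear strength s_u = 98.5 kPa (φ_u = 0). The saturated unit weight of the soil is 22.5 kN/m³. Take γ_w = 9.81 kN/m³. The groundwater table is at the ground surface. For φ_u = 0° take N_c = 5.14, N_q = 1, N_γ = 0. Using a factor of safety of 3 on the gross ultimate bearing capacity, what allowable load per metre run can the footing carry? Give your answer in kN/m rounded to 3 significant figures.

≈ 631 kN/m

With the water table at the surface the whole profile is submerged: γ' = 22.5 − 9.81 = 12.69 kN/m³, so q = γ'·D_f = 34.263 kPa.
q_ult = c·N_c + q·N_q
     = 98.5 × 5.14 + 34.263 × 1
     = 506.29 + 34.263 = 540.55 kPa.
Gross allowable pressure q_all = 540.55 / 3 = 180.18 kPa.
Allowable wall load = q_all × B = 180.18 × 3.5 = 630.65 kN per metre run.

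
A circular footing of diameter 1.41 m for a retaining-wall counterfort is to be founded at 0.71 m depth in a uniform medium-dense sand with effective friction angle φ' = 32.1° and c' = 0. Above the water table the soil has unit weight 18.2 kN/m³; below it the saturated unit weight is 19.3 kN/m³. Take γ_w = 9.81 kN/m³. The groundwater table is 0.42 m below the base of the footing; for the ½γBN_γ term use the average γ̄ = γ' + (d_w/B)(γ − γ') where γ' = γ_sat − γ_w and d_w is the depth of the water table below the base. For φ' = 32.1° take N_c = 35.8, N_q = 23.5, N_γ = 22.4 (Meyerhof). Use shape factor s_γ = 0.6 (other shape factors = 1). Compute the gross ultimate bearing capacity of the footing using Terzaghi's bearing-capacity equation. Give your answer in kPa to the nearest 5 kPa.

q_ult ≈ 420 kPa

q = γ·D_f = 18.2 × 0.71 = 12.922 kPa.
γ' = 9.49 kN/m³; averaging over the depth B below the base, γ̄ = γ' + (d_w/B)(γ − γ') = 12.084 kN/m³.
q·N_q = 12.922 × 23.5 = 303.67 kPa
0.5·γ·B·N_γ·s_γ = 0.5 × 12.084 × 1.41 × 22.4 × 0.6 = 114.5 kPa
q_ult = 303.67 + 114.5 = 418.17 kPa.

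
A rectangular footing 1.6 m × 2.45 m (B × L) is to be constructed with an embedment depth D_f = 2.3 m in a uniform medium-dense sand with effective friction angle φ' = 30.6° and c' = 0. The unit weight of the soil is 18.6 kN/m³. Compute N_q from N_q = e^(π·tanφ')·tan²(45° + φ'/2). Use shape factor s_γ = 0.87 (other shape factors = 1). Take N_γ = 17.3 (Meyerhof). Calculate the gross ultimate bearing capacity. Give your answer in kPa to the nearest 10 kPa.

tan30.6° = 0.5914, so N_q = e^(π×0.5914)·tan²(60.3°) = 6.41 × 3.074 = 19.7.
Overburden at base level: q = 18.6 × 2.3 = 42.78 kPa.
Surcharge term q·N_q = 42.78 × 19.704 = 842.92 kPa; self-weight term 0.5·γ·B·N_γ·s_γ = 0.5 × 18.6 × 1.6 × 17.3 × 0.87 = 223.96 kPa.
q_ult = 842.92 + 223.96 = 1066.9 kPa.

q_ult ≈ 1070 kPa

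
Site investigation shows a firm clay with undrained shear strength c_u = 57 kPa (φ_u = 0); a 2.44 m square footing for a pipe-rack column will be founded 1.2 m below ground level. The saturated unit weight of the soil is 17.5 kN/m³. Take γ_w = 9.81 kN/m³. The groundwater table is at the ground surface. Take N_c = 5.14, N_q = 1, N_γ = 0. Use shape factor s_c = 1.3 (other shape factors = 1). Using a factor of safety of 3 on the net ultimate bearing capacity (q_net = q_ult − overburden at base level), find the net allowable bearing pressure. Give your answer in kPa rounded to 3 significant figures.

Water table at ground surface, so effective unit weight γ' = 17.5 − 9.81 = 7.69 kN/m³ is used throughout; overburden q = 7.69 × 1.2 = 9.228 kPa.
Cohesion term c·N_c·s_c = 57 × 5.14 × 1.3 = 380.87 kPa; surcharge term q·N_q = 9.228 × 1 = 9.228 kPa.
q_ult = 380.87 + 9.228 = 390.1 kPa.
q_net = 390.1 − 9.228 = 380.87 kPa.
q_all(net) = 380.87 / 3 = 126.96 kPa.

q_all(net) ≈ 127 kPa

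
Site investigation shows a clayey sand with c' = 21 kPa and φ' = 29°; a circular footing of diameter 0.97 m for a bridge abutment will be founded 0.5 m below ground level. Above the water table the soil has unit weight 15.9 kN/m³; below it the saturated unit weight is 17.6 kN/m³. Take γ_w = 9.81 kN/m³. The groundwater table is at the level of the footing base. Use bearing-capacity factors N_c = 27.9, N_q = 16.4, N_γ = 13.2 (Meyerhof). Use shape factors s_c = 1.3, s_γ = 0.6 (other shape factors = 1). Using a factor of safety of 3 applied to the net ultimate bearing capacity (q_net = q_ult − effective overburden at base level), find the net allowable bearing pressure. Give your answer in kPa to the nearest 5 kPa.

Overburden at base level: q = 15.9 × 0.5 = 7.95 kPa.
Below the base the soil is submerged, so the ½γBN_γ term uses γ' = 17.6 − 9.81 = 7.79 kN/m³.
Cohesion term c·N_c·s_c = 21 × 27.9 × 1.3 = 761.67 kPa; surcharge term q·N_q = 7.95 × 16.4 = 130.38 kPa; self-weight term 0.5·γ·B·N_γ·s_γ = 0.5 × 7.79 × 0.97 × 13.2 × 0.6 = 29.923 kPa.
q_ult = 761.67 + 130.38 + 29.923 = 921.97 kPa.
Net ultimate: q_net = 921.97 − 7.95 = 914.02 kPa.
q_all(net) = 914.02 / 3 = 304.67 kPa.

q_all(net) ≈ 305 kPa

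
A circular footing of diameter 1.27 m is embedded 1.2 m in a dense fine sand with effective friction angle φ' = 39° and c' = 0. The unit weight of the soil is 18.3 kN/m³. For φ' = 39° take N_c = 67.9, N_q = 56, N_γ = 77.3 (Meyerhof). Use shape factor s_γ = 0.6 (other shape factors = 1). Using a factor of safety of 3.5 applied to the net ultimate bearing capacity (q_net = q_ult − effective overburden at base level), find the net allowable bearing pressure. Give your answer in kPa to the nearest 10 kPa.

Overburden at base level: q = 18.3 × 1.2 = 21.96 kPa.
Surcharge term q·N_q = 21.96 × 56 = 1229.8 kPa; self-weight term 0.5·γ·B·N_γ·s_γ = 0.5 × 18.3 × 1.27 × 77.3 × 0.6 = 538.96 kPa.
q_ult = 1229.8 + 538.96 = 1768.7 kPa.
Net ultimate: q_net = 1768.7 − 21.96 = 1746.8 kPa.
q_all(net) = 1746.8 / 3.5 = 499.07 kPa.

q_all(net) ≈ 500 kPa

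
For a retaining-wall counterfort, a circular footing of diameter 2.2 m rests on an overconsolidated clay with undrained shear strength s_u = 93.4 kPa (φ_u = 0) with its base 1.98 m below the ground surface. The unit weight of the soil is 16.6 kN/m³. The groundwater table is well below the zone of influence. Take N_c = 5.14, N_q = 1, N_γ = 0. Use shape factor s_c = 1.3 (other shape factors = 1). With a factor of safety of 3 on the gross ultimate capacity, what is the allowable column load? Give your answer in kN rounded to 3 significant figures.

P_all ≈ 832 kN

Effective surcharge at the founding depth q = γ·D_f = 16.6 × 1.98 = 32.868 kPa.
q_ult = c·N_c·s_c + q·N_q
     = 93.4 × 5.14 × 1.3 + 32.868 × 1
     = 624.1 + 32.868 = 656.97 kPa.
Gross allowable pressure q_all = 656.97 / 3 = 218.99 kPa.
Footing area = 3.8013 m², so allowable column load = 218.99 × 3.8013 = 832.44 kN.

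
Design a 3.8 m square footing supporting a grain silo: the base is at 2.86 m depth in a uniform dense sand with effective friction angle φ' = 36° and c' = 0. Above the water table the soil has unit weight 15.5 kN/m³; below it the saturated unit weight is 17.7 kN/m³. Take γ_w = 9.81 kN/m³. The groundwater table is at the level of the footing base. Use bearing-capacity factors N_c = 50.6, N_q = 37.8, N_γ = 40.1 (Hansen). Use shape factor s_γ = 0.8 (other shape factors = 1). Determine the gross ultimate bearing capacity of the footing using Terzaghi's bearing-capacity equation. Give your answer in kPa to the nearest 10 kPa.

Effective surcharge at the founding depth q = γ·D_f = 15.5 × 2.86 = 44.33 kPa.
The water table coincides with the base, so in the self-weight term γ → γ' = 7.89 kN/m³.
q_ult = q·N_q + 0.5·γ·B·N_γ·s_γ
     = 44.33 × 37.8 + 0.5 × 7.89 × 3.8 × 40.1 × 0.8
     = 1675.7 + 480.91 = 2156.6 kPa.

q_ult ≈ 2160 kPa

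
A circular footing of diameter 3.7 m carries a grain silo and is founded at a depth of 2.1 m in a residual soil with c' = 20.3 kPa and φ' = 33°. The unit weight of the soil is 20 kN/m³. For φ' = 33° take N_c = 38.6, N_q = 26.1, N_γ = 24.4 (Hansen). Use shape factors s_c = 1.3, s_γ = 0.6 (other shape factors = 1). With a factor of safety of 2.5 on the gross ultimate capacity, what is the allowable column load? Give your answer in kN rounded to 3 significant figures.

Overburden at base level: q = 20 × 2.1 = 42 kPa.
Cohesion term c·N_c·s_c = 20.3 × 38.6 × 1.3 = 1018.7 kPa; surcharge term q·N_q = 42 × 26.1 = 1096.2 kPa; self-weight term 0.5·γ·B·N_γ·s_γ = 0.5 × 20 × 3.7 × 24.4 × 0.6 = 541.68 kPa.
q_ult = 1018.7 + 1096.2 + 541.68 = 2656.5 kPa.
Gross allowable pressure q_all = 2656.5 / 2.5 = 1062.6 kPa.
Footing area = 10.7521 m², so allowable column load = 1062.6 × 10.7521 = 11425 kN.

P_all ≈ 11400 kN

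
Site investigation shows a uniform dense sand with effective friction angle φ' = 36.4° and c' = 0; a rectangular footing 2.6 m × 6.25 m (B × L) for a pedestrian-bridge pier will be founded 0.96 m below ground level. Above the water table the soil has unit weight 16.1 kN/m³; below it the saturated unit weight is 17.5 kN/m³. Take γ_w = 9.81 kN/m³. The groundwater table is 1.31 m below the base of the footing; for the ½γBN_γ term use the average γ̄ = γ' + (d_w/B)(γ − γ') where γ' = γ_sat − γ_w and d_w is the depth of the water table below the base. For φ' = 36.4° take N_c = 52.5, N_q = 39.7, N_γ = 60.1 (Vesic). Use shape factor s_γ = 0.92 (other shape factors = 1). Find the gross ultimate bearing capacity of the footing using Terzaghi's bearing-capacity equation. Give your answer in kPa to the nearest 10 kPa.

q_ult ≈ 1470 kPa

Effective surcharge at the founding depth q = γ·D_f = 16.1 × 0.96 = 15.456 kPa.
With d_w = 1.31 m < B, γ̄ = 7.69 + (1.31/2.6) × (16.1 − 7.69) = 11.927 kN/m³.
q_ult = q·N_q + 0.5·γ·B·N_γ·s_γ
     = 15.456 × 39.7 + 0.5 × 11.927 × 2.6 × 60.1 × 0.92
     = 613.6 + 857.33 = 1470.9 kPa.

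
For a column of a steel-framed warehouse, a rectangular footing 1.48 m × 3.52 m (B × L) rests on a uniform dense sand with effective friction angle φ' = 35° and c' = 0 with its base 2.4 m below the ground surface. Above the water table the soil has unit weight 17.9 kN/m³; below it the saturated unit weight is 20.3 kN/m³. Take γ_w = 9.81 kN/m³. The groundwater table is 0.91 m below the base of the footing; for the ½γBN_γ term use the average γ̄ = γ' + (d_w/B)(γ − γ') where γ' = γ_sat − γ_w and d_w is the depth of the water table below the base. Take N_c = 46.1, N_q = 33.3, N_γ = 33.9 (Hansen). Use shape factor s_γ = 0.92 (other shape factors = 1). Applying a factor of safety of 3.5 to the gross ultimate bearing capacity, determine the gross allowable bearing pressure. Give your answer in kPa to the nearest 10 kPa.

Effective surcharge at the founding depth q = γ·D_f = 17.9 × 2.4 = 42.96 kPa.
With d_w = 0.91 m < B, γ̄ = 10.49 + (0.91/1.48) × (17.9 − 10.49) = 15.046 kN/m³.
q_ult = q·N_q + 0.5·γ·B·N_γ·s_γ
     = 42.96 × 33.3 + 0.5 × 15.046 × 1.48 × 33.9 × 0.92
     = 1430.6 + 347.25 = 1777.8 kPa.
q_all = q_ult / FS = 1777.8 / 3.5 = 507.95 kPa.

q_all ≈ 510 kPa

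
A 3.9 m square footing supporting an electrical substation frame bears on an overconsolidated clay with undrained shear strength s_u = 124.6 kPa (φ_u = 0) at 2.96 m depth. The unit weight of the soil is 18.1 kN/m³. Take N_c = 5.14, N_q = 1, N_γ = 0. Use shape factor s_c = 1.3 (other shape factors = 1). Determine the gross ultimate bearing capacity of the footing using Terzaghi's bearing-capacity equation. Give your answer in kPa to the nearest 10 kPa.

Overburden at base level: q = 18.1 × 2.96 = 53.576 kPa.
Cohesion term c·N_c·s_c = 124.6 × 5.14 × 1.3 = 832.58 kPa; surcharge term q·N_q = 53.576 × 1 = 53.576 kPa.
q_ult = 832.58 + 53.576 = 886.15 kPa.

q_ult ≈ 890 kPa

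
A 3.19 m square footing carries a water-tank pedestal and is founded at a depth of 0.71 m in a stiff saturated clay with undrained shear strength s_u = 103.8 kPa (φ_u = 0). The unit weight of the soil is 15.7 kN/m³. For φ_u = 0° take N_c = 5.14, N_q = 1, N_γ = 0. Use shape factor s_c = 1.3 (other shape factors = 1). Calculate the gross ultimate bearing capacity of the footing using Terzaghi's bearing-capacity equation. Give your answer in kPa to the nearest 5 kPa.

q_ult ≈ 705 kPa

Effective surcharge at the founding depth q = γ·D_f = 15.7 × 0.71 = 11.147 kPa.
q_ult = c·N_c·s_c + q·N_q
     = 103.8 × 5.14 × 1.3 + 11.147 × 1
     = 693.59 + 11.147 = 704.74 kPa.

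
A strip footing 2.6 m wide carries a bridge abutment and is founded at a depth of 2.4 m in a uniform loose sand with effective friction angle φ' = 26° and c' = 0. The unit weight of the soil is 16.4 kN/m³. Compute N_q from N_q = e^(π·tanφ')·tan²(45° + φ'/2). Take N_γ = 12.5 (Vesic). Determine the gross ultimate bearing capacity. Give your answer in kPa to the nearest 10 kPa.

tan26° = 0.4877, so N_q = e^(π×0.4877)·tan²(58°) = 4.629 × 2.561 = 11.85.
q = γ·D_f = 16.4 × 2.4 = 39.36 kPa.
q·N_q = 39.36 × 11.854 = 466.58 kPa
0.5·γ·B·N_γ = 0.5 × 16.4 × 2.6 × 12.5 = 266.5 kPa
q_ult = 466.58 + 266.5 = 733.08 kPa.

q_ult ≈ 730 kPa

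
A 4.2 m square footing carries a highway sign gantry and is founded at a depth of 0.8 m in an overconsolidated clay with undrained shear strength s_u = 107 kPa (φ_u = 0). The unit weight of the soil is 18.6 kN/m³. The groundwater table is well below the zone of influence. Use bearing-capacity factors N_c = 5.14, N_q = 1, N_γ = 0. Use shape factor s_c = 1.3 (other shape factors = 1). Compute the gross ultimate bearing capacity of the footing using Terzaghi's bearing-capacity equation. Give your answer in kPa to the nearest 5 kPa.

q_ult ≈ 730 kPa

q = γ·D_f = 18.6 × 0.8 = 14.88 kPa.
c·N_c·s_c = 107 × 5.14 × 1.3 = 714.97 kPa
q·N_q = 14.88 × 1 = 14.88 kPa
q_ult = 714.97 + 14.88 = 729.85 kPa.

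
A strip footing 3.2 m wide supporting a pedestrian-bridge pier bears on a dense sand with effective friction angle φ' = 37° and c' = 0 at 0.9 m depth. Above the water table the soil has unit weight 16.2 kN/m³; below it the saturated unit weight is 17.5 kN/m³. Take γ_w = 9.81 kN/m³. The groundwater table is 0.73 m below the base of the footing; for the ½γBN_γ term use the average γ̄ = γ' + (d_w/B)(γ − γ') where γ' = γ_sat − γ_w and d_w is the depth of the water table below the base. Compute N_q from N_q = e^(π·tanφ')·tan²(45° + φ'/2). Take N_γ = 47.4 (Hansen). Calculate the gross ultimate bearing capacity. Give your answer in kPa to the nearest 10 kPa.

q_ult ≈ 1360 kPa

tan37° = 0.7536, so N_q = e^(π×0.7536)·tan²(63.5°) = 10.669 × 4.023 = 42.92.
Overburden at base level: q = 16.2 × 0.9 = 14.58 kPa.
The water table is 0.73 m below the base (< B = 3.2 m), so the ½γBN_γ term uses γ̄ = γ' + (d_w/B)(γ − γ') = 7.69 + (0.73/3.2)(16.2 − 7.69) = 9.6313 kN/m³.
Surcharge term q·N_q = 14.58 × 42.92 = 625.77 kPa; self-weight term 0.5·γ·B·N_γ = 0.5 × 9.6313 × 3.2 × 47.4 = 730.44 kPa.
q_ult = 625.77 + 730.44 = 1356.2 kPa.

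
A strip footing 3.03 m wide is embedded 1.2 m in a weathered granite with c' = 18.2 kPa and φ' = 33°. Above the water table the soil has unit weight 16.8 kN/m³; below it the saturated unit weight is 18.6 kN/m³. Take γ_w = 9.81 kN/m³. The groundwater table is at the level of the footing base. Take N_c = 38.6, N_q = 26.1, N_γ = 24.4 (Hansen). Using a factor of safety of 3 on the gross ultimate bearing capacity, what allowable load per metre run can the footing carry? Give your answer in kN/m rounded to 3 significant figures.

≈ 1570 kN/m

q = γ·D_f = 16.8 × 1.2 = 20.16 kPa.
For the ½γBN_γ term take γ' = 18.6 − 9.81 = 8.79 kN/m³ (soil below base is submerged).
c·N_c = 18.2 × 38.6 = 702.52 kPa
q·N_q = 20.16 × 26.1 = 526.18 kPa
0.5·γ·B·N_γ = 0.5 × 8.79 × 3.03 × 24.4 = 324.93 kPa
q_ult = 702.52 + 526.18 + 324.93 = 1553.6 kPa.
Gross allowable pressure q_all = 1553.6 / 3 = 517.88 kPa.
Allowable wall load = q_all × B = 517.88 × 3.03 = 1569.2 kN per metre run.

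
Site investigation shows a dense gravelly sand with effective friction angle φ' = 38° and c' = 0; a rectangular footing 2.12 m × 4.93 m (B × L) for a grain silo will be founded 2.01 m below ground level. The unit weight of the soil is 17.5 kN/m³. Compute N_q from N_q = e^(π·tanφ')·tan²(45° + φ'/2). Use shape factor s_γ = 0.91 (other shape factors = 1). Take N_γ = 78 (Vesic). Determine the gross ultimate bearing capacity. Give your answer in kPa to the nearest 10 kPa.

tan38° = 0.7813, so N_q = e^(π×0.7813)·tan²(64°) = 11.64 × 4.204 = 48.93.
Effective surcharge at the founding depth q = γ·D_f = 17.5 × 2.01 = 35.175 kPa.
q_ult = q·N_q + 0.5·γ·B·N_γ·s_γ
     = 35.175 × 48.933 + 0.5 × 17.5 × 2.12 × 78 × 0.91
     = 1721.2 + 1316.7 = 3037.9 kPa.

q_ult ≈ 3040 kPa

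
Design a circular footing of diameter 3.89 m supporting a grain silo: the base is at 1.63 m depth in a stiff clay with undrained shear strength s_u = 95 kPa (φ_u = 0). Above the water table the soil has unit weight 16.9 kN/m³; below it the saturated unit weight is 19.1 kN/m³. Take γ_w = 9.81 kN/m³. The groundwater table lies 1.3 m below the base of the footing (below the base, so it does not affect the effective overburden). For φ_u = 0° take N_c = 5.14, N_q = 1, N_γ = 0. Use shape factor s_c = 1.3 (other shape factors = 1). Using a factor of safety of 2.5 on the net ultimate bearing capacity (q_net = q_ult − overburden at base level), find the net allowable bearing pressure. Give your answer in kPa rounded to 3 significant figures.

Effective surcharge at the founding depth q = γ·D_f = 16.9 × 1.63 = 27.547 kPa.
q_ult = c·N_c·s_c + q·N_q
     = 95 × 5.14 × 1.3 + 27.547 × 1
     = 634.79 + 27.547 = 662.34 kPa.
q_net = 662.34 − 27.547 = 634.79 kPa.
q_all(net) = 634.79 / 2.5 = 253.92 kPa.

q_all(net) ≈ 254 kPa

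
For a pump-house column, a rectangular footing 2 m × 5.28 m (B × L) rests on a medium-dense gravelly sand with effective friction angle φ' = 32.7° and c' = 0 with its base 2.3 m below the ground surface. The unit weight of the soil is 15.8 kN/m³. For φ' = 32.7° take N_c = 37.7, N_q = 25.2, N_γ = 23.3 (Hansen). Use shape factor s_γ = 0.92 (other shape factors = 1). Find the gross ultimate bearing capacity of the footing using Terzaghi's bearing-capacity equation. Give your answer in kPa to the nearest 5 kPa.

Overburden at base level: q = 15.8 × 2.3 = 36.34 kPa.
Surcharge term q·N_q = 36.34 × 25.2 = 915.77 kPa; self-weight term 0.5·γ·B·N_γ·s_γ = 0.5 × 15.8 × 2 × 23.3 × 0.92 = 338.69 kPa.
q_ult = 915.77 + 338.69 = 1254.5 kPa.

q_ult ≈ 1255 kPa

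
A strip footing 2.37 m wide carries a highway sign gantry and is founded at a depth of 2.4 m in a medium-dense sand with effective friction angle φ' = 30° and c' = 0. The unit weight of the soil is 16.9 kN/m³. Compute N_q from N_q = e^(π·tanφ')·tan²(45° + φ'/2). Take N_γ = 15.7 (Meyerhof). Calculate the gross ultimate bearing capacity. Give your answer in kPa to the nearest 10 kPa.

q_ult ≈ 1060 kPa

tan30° = 0.5774, so N_q = e^(π×0.5774)·tan²(60°) = 6.134 × 3.0 = 18.4.
Overburden at base level: q = 16.9 × 2.4 = 40.56 kPa.
Surcharge term q·N_q = 40.56 × 18.401 = 746.35 kPa; self-weight term 0.5·γ·B·N_γ = 0.5 × 16.9 × 2.37 × 15.7 = 314.42 kPa.
q_ult = 746.35 + 314.42 = 1060.8 kPa.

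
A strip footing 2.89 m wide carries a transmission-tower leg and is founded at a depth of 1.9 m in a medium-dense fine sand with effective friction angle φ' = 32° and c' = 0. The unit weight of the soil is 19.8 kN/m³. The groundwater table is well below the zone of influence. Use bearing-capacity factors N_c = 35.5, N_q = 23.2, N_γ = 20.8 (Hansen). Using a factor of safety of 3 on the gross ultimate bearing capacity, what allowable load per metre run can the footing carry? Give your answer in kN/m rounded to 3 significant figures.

≈ 1410 kN/m

q = γ·D_f = 19.8 × 1.9 = 37.62 kPa.
q·N_q = 37.62 × 23.2 = 872.78 kPa
0.5·γ·B·N_γ = 0.5 × 19.8 × 2.89 × 20.8 = 595.11 kPa
q_ult = 872.78 + 595.11 = 1467.9 kPa.
Gross allowable pressure q_all = 1467.9 / 3 = 489.3 kPa.
Allowable wall load = q_all × B = 489.3 × 2.89 = 1414.1 kN per metre run.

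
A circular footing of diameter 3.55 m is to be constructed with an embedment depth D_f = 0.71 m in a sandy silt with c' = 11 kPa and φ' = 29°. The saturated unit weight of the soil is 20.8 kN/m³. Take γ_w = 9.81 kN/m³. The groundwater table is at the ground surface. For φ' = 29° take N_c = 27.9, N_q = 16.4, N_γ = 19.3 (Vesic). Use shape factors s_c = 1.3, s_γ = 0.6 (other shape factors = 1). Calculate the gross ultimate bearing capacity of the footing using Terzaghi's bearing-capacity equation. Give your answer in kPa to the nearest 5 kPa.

Water table at ground surface, so effective unit weight γ' = 20.8 − 9.81 = 10.99 kN/m³ is used throughout; overburden q = 10.99 × 0.71 = 7.8029 kPa; the same γ' applies in the ½γBN_γ term.
Cohesion term c·N_c·s_c = 11 × 27.9 × 1.3 = 398.97 kPa; surcharge term q·N_q = 7.8029 × 16.4 = 127.97 kPa; self-weight term 0.5·γ·B·N_γ·s_γ = 0.5 × 10.99 × 3.55 × 19.3 × 0.6 = 225.89 kPa.
q_ult = 398.97 + 127.97 + 225.89 = 752.83 kPa.

q_ult ≈ 755 kPa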